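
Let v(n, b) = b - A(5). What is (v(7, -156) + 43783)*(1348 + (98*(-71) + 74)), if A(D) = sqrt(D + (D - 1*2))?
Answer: -241519072 + 11072*sqrt(2) ≈ -2.4150e+8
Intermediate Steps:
A(D) = sqrt(-2 + 2*D) (A(D) = sqrt(D + (D - 2)) = sqrt(D + (-2 + D)) = sqrt(-2 + 2*D))
v(n, b) = b - 2*sqrt(2) (v(n, b) = b - sqrt(-2 + 2*5) = b - sqrt(-2 + 10) = b - sqrt(8) = b - 2*sqrt(2))
(v(7, -156) + 43783)*(1348 + (98*(-71) + 74)) = ((-156 - 2*sqrt(2)) + 43783)*(1348 + (98*(-71) + 74)) = (43627 - 2*sqrt(2))*(1348 + (-6958 + 74)) = (43627 - 2*sqrt(2))*(1348 - 6884) = (43627 - 2*sqrt(2))*(-5536) = -241519072 + 11072*sqrt(2)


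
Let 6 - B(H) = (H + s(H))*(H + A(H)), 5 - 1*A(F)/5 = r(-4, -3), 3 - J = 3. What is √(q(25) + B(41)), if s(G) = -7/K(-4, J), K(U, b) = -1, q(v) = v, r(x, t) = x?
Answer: I*√4097 ≈ 64.008*I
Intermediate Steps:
J = 0 (J = 3 - 1*3 = 3 - 3 = 0)
s(G) = 7 (s(G) = -7/(-1) = -7*(-1) = 7)
A(F) = 45 (A(F) = 25 - 5*(-4) = 25 + 20 = 45)
B(H) = 6 - (7 + H)*(45 + H) (B(H) = 6 - (H + 7)*(H + 45) = 6 - (7 + H)*(45 + H))
√(q(25) + B(41)) = √(25 + (-309 - 1*41² - 52*41)) = √(25 + (-309 - 1*1681 - 2132)) = √(25 + (-309 - 1681 - 2132)) = √(25 - 4122) = √(-4097) = I*√4097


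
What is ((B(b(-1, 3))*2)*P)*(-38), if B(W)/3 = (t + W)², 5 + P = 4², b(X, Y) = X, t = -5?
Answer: -90288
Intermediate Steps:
P = 11 (P = -5 + 4² = -5 + 16 = 11)
B(W) = 3*(-5 + W)²
((B(b(-1, 3))*2)*P)*(-38) = (((3*(-5 - 1)²)*2)*11)*(-38) = (((3*(-6)²)*2)*11)*(-38) = (((3*36)*2)*11)*(-38) = ((108*2)*11)*(-38) = (216*11)*(-38) = 2376*(-38) = -90288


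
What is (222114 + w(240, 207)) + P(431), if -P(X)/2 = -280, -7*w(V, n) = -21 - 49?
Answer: 222684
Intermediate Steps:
w(V, n) = 10 (w(V, n) = -(-21 - 49)/7 = -⅐*(-70) = 10)
P(X) = 560 (P(X) = -2*(-280) = 560)
(222114 + w(240, 207)) + P(431) = (222114 + 10) + 560 = 222124 + 560 = 222684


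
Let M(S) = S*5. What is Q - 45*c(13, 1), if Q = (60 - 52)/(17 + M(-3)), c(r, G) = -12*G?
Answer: 544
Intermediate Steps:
M(S) = 5*S
Q = 4 (Q = (60 - 52)/(17 + 5*(-3)) = 8/(17 - 15) = 8/2 = 8*(½) = 4)
Q - 45*c(13, 1) = 4 - (-540) = 4 - 45*(-12) = 4 + 540 = 544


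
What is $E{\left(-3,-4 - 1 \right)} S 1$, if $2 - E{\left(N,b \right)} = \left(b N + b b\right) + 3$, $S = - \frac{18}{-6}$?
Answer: $-123$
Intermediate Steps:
$S = 3$ ($S = \left(-18\right) \left(- \frac{1}{6}\right) = 3$)
$E{\left(N,b \right)} = -1 - b^{2} - N b$ ($E{\left(N,b \right)} = 2 - \left(\left(b N + b b\right) + 3\right) = 2 - \left(\left(N b + b^{2}\right) + 3\right) = 2 - \left(\left(b^{2} + N b\right) + 3\right) = 2 - \left(3 + b^{2} + N b\right) = -1 - b^{2} - N b$)
$E{\left(-3,-4 - 1 \right)} S 1 = \left(-1 - \left(-4 - 1\right)^{2} - - 3 \left(-4 - 1\right)\right) 3 \cdot 1 = \left(-1 - \left(-5\right)^{2} - \left(-3\right) \left(-5\right)\right) 3 \cdot 1 = \left(-1 - 25 - 15\right) 3 \cdot 1 = \left(-41\right) 3 \cdot 1 = \left(-123\right) 1 = -123$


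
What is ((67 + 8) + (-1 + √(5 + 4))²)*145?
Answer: 11455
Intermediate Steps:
((67 + 8) + (-1 + √(5 + 4))²)*145 = (75 + (-1 + √9)²)*145 = (75 + (-1 + 3)²)*145 = (75 + 2²)*145 = (75 + 4)*145 = 79*145 = 11455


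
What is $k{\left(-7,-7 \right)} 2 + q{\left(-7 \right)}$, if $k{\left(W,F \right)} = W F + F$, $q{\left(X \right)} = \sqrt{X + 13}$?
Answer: $84 + \sqrt{6} \approx 86.449$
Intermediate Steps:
$q{\left(X \right)} = \sqrt{13 + X}$
$k{\left(W,F \right)} = F + F W$ ($k{\left(W,F \right)} = F W + F = F + F W$)
$k{\left(-7,-7 \right)} 2 + q{\left(-7 \right)} = - 7 \left(1 - 7\right) 2 + \sqrt{13 - 7} = \left(-7\right) \left(-6\right) 2 + \sqrt{6} = 42 \cdot 2 + \sqrt{6} = 84 + \sqrt{6}$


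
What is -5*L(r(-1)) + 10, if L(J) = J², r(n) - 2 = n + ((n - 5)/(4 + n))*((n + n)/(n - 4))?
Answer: 49/5 ≈ 9.8000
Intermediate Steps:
r(n) = 2 + n + 2*n*(-5 + n)/((-4 + n)*(4 + n)) (r(n) = 2 + (n + ((n - 5)/(4 + n))*((n + n)/(n - 4))) = 2 + (n + ((-5 + n)/(4 + n))*((2*n)/(-4 + n))) = 2 + (n + ((-5 + n)/(4 + n))*(2*n/(-4 + n))) = 2 + (n + 2*n*(-5 + n)/((-4 + n)*(4 + n))) = 2 + n + 2*n*(-5 + n)/((-4 + n)*(4 + n)))
-5*L(r(-1)) + 10 = -5*(-32 + (-1)³ - 26*(-1) + 4*(-1)²)²/(-16 + (-1)²)² + 10 = -5*(-32 - 1 + 26 + 4*1)²/(-16 + 1)² + 10 = -5*(-32 - 1 + 26 + 4)²/225 + 10 = -5*(-1/15*(-3))² + 10 = -5*(⅕)² + 10 = -5*1/25 + 10 = -⅕ + 10 = 49/5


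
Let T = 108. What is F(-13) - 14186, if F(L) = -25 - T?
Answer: -14319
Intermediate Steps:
F(L) = -133 (F(L) = -25 - 1*108 = -25 - 108 = -133)
F(-13) - 14186 = -133 - 14186 = -14319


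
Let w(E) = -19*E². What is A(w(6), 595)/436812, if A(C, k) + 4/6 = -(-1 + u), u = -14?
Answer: 43/1310436 ≈ 3.2814e-5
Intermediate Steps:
A(C, k) = 43/3 (A(C, k) = -⅔ - (-1 - 14) = -⅔ - 1*(-15) = -⅔ + 15 = 43/3)
A(w(6), 595)/436812 = (43/3)/436812 = (43/3)*(1/436812) = 43/1310436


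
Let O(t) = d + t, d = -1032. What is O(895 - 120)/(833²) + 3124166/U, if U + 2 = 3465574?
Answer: 1083466884785/1202361144754 ≈ 0.90112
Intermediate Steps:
U = 3465572 (U = -2 + 3465574 = 3465572)
O(t) = -1032 + t
O(895 - 120)/(833²) + 3124166/U = (-1032 + (895 - 120))/(833²) + 3124166/3465572 = (-1032 + 775)/693889 + 3124166*(1/3465572) = -257*1/693889 + 1562083/1732786 = -257/693889 + 1562083/1732786 = 1083466884785/1202361144754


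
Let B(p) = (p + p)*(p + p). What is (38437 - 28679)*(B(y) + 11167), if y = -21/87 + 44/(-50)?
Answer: 57301886333258/525625 ≈ 1.0902e+8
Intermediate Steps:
y = -813/725 (y = -21*1/87 + 44*(-1/50) = -7/29 - 22/25 = -813/725 ≈ -1.1214)
B(p) = 4*p² (B(p) = (2*p)*(2*p) = 4*p²)
(38437 - 28679)*(B(y) + 11167) = (38437 - 28679)*(4*(-813/725)² + 11167) = 9758*(4*(660969/525625) + 11167) = 9758*(2643876/525625 + 11167) = 9758*(5872298251/525625) = 57301886333258/525625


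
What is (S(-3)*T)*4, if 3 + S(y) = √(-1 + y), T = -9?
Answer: 108 - 72*I ≈ 108.0 - 72.0*I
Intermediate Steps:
S(y) = -3 + √(-1 + y)
(S(-3)*T)*4 = ((-3 + √(-1 - 3))*(-9))*4 = ((-3 + √(-4))*(-9))*4 = ((-3 + 2*I)*(-9))*4 = (27 - 18*I)*4 = 108 - 72*I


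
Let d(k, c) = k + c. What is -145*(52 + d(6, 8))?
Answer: -9570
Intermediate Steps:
d(k, c) = c + k
-145*(52 + d(6, 8)) = -145*(52 + (8 + 6)) = -145*(52 + 14) = -145*66 = -9570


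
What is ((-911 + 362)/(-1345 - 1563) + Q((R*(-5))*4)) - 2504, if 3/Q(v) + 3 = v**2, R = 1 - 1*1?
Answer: -7283991/2908 ≈ -2504.8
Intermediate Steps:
R = 0 (R = 1 - 1 = 0)
Q(v) = 3/(-3 + v**2)
((-911 + 362)/(-1345 - 1563) + Q((R*(-5))*4)) - 2504 = ((-911 + 362)/(-1345 - 1563) + 3/(-3 + ((0*(-5))*4)**2)) - 2504 = (-549/(-2908) + 3/(-3 + (0*4)**2)) - 2504 = (-549*(-1/2908) + 3/(-3 + 0**2)) - 2504 = (549/2908 + 3/(-3 + 0)) - 2504 = (549/2908 + 3/(-3)) - 2504 = (549/2908 + 3*(-1/3)) - 2504 = (549/2908 - 1) - 2504 = -2359/2908 - 2504 = -7283991/2908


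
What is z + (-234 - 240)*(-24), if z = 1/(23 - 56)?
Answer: 375407/33 ≈ 11376.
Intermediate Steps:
z = -1/33 (z = 1/(-33) = -1/33 ≈ -0.030303)
z + (-234 - 240)*(-24) = -1/33 + (-234 - 240)*(-24) = -1/33 - 474*(-24) = -1/33 + 11376 = 375407/33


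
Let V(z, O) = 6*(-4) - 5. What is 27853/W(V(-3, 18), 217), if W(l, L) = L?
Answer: 3979/31 ≈ 128.35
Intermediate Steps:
V(z, O) = -29 (V(z, O) = -24 - 5 = -29)
27853/W(V(-3, 18), 217) = 27853/217 = 27853*(1/217) = 3979/31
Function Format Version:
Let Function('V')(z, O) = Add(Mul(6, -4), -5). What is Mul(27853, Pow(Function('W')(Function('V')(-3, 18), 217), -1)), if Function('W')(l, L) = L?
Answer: Rational(3979, 31) ≈ 128.35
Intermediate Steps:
Function('V')(z, O) = -29 (Function('V')(z, O) = Add(-24, -5) = -29)
Mul(27853, Pow(Function('W')(Function('V')(-3, 18), 217), -1)) = Mul(27853, Pow(217, -1)) = Mul(27853, Rational(1, 217)) = Rational(3979, 31)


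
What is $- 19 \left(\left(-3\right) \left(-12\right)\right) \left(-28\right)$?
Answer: $19152$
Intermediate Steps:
$- 19 \left(\left(-3\right) \left(-12\right)\right) \left(-28\right) = \left(-19\right) 36 \left(-28\right) = \left(-684\right) \left(-28\right) = 19152$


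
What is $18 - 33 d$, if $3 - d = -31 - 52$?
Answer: $-2820$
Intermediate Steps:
$d = 86$ ($d = 3 - \left(-31 - 52\right) = 3 - -83 = 3 + 83 = 86$)
$18 - 33 d = 18 - 2838 = -2820$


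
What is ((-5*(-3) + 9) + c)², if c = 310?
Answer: 111556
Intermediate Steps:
((-5*(-3) + 9) + c)² = ((-5*(-3) + 9) + 310)² = ((15 + 9) + 310)² = (24 + 310)² = 334² = 111556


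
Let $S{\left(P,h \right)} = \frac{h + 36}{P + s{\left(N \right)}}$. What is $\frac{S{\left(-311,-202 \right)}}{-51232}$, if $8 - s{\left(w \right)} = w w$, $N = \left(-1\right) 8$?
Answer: $- \frac{83}{9401072} \approx -8.8288 \cdot 10^{-6}$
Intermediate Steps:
$N = -8$
$s{\left(w \right)} = 8 - w^{2}$ ($s{\left(w \right)} = 8 - w w = 8 - w^{2}$)
$S{\left(P,h \right)} = \frac{36 + h}{-56 + P}$ ($S{\left(P,h \right)} = \frac{h + 36}{P + \left(8 - \left(-8\right)^{2}\right)} = \frac{36 + h}{P + \left(8 - 64\right)} = \frac{36 + h}{P - 56} = \frac{36 + h}{-56 + P}$)
$\frac{S{\left(-311,-202 \right)}}{-51232} = \frac{\frac{1}{-56 - 311} \left(36 - 202\right)}{-51232} = \frac{1}{-367} \left(-166\right) \left(- \frac{1}{51232}\right) = \left(- \frac{1}{367}\right) \left(-166\right) \left(- \frac{1}{51232}\right) = \frac{166}{367} \left(- \frac{1}{51232}\right) = - \frac{83}{9401072}$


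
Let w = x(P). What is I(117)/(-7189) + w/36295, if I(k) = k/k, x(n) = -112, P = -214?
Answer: -120209/37274965 ≈ -0.0032249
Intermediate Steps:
w = -112
I(k) = 1
I(117)/(-7189) + w/36295 = 1/(-7189) - 112/36295 = 1*(-1/7189) - 112*1/36295 = -1/7189 - 16/5185 = -120209/37274965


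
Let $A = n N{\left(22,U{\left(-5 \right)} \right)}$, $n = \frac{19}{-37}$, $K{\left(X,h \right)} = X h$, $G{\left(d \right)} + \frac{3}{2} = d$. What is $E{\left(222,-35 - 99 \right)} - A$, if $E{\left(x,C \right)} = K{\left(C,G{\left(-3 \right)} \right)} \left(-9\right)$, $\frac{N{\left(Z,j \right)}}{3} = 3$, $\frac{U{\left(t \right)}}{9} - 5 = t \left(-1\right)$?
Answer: $- \frac{200628}{37} \approx -5422.4$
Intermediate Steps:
$G{\left(d \right)} = - \frac{3}{2} + d$
$U{\left(t \right)} = 45 - 9 t$ ($U{\left(t \right)} = 45 + 9 t \left(-1\right) = 45 + 9 \left(- t\right) = 45 - 9 t$)
$N{\left(Z,j \right)} = 9$ ($N{\left(Z,j \right)} = 3 \cdot 3 = 9$)
$n = - \frac{19}{37}$ ($n = 19 \left(- \frac{1}{37}\right) = - \frac{19}{37} \approx -0.51351$)
$A = - \frac{171}{37}$ ($A = \left(- \frac{19}{37}\right) 9 = - \frac{171}{37} \approx -4.6216$)
$E{\left(x,C \right)} = \frac{81 C}{2}$ ($E{\left(x,C \right)} = C \left(- \frac{3}{2} - 3\right) \left(-9\right) = C \left(- \frac{9}{2}\right) \left(-9\right) = - \frac{9 C}{2} \left(-9\right) = \frac{81 C}{2}$)
$E{\left(222,-35 - 99 \right)} - A = \frac{81 \left(-35 - 99\right)}{2} - - \frac{171}{37} = \frac{81}{2} \left(-134\right) + \frac{171}{37} = -5427 + \frac{171}{37} = - \frac{200628}{37}$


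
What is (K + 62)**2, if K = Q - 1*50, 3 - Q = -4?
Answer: 361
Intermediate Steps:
Q = 7 (Q = 3 - 1*(-4) = 3 + 4 = 7)
K = -43 (K = 7 - 1*50 = 7 - 50 = -43)
(K + 62)**2 = (-43 + 62)**2 = 19**2 = 361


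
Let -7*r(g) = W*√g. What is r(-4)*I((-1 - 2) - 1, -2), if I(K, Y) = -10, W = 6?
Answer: 120*I/7 ≈ 17.143*I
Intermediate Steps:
r(g) = -6*√g/7
r(-4)*I((-1 - 2) - 1, -2) = -12*I/7*(-10) = 120*I/7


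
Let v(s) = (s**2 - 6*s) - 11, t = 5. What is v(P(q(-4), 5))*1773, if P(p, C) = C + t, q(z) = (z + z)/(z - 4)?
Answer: 51417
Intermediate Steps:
q(z) = 2*z/(-4 + z) (q(z) = (2*z)/(-4 + z) = 2*z/(-4 + z))
P(p, C) = 5 + C (P(p, C) = C + 5 = 5 + C)
v(s) = -11 + s**2 - 6*s
v(P(q(-4), 5))*1773 = (-11 + (5 + 5)**2 - 6*(5 + 5))*1773 = (-11 + 10**2 - 6*10)*1773 = (-11 + 100 - 60)*1773 = 29*1773 = 51417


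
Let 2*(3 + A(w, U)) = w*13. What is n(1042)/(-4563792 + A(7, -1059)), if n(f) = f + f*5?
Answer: -12504/9127499 ≈ -0.0013699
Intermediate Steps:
A(w, U) = -3 + 13*w/2 (A(w, U) = -3 + (w*13)/2 = -3 + (13*w)/2 = -3 + 13*w/2)
n(f) = 6*f (n(f) = f + 5*f = 6*f)
n(1042)/(-4563792 + A(7, -1059)) = (6*1042)/(-4563792 + (-3 + (13/2)*7)) = 6252/(-4563792 + (-3 + 91/2)) = 6252/(-4563792 + 85/2) = 6252/(-9127499/2) = 6252*(-2/9127499) = -12504/9127499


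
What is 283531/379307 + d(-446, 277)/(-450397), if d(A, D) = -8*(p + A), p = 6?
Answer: 126366351167/170838734879 ≈ 0.73968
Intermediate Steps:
d(A, D) = -48 - 8*A (d(A, D) = -8*(6 + A) = -48 - 8*A)
283531/379307 + d(-446, 277)/(-450397) = 283531/379307 + (-48 - 8*(-446))/(-450397) = 283531*(1/379307) + (-48 + 3568)*(-1/450397) = 283531/379307 + 3520*(-1/450397) = 283531/379307 - 3520/450397 = 126366351167/170838734879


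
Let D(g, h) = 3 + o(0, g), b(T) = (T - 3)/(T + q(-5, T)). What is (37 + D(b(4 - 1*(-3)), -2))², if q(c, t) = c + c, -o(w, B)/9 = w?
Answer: 1600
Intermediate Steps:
o(w, B) = -9*w
q(c, t) = 2*c
b(T) = (-3 + T)/(-10 + T) (b(T) = (T - 3)/(T + 2*(-5)) = (-3 + T)/(T - 10) = (-3 + T)/(-10 + T))
D(g, h) = 3 (D(g, h) = 3 - 9*0 = 3 + 0 = 3)
(37 + D(b(4 - 1*(-3)), -2))² = (37 + 3)² = 40² = 1600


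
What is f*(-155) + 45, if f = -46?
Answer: 7175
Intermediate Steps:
f*(-155) + 45 = -46*(-155) + 45 = 7130 + 45 = 7175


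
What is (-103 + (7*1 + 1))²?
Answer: 9025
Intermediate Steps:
(-103 + (7*1 + 1))² = (-103 + (7 + 1))² = (-103 + 8)² = (-95)² = 9025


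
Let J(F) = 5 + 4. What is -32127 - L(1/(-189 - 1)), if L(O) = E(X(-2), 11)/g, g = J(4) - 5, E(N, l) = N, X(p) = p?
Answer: -64253/2 ≈ -32127.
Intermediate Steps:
J(F) = 9
g = 4 (g = 9 - 5 = 4)
L(O) = -½ (L(O) = -2/4 = -2*¼ = -½)
-32127 - L(1/(-189 - 1)) = -32127 - 1*(-½) = -32127 + ½ = -64253/2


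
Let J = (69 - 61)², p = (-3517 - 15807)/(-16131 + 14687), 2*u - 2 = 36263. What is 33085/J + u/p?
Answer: 578766915/309184 ≈ 1871.9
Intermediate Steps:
u = 36265/2 (u = 1 + (½)*36263 = 1 + 36263/2 = 36265/2 ≈ 18133.)
p = 4831/361 (p = -19324/(-1444) = -19324*(-1/1444) = 4831/361 ≈ 13.382)
J = 64 (J = 8² = 64)
33085/J + u/p = 33085/64 + 36265/(2*(4831/361)) = 33085*(1/64) + (36265/2)*(361/4831) = 33085/64 + 13091665/9662 = 578766915/309184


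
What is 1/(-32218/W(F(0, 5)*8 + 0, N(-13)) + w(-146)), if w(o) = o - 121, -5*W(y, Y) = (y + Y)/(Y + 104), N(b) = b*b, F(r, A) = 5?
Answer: 209/43921767 ≈ 4.7585e-6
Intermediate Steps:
N(b) = b²
W(y, Y) = -(Y + y)/(5*(104 + Y)) (W(y, Y) = -(y + Y)/(5*(Y + 104)) = -(Y + y)/(5*(104 + Y)))
w(o) = -121 + o
1/(-32218/W(F(0, 5)*8 + 0, N(-13)) + w(-146)) = 1/(-32218*5*(104 + (-13)²)/(-1*(-13)² - (5*8 + 0)) + (-121 - 146)) = 1/(-32218*5*(104 + 169)/(-1*169 - (40 + 0)) - 267) = 1/(-32218*1365/(-169 - 1*40) - 267) = 1/(-32218*1365/(-169 - 40) - 267) = 1/(-32218/((⅕)*(1/273)*(-209)) - 267) = 1/(-32218/(-209/1365) - 267) = 1/(-32218*(-1365/209) - 267) = 1/(43977570/209 - 267) = 1/(43921767/209) = 209/43921767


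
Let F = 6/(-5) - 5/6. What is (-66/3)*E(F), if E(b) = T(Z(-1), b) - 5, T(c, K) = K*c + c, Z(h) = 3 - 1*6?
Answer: 209/5 ≈ 41.800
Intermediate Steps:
Z(h) = -3 (Z(h) = 3 - 6 = -3)
T(c, K) = c + K*c
F = -61/30 (F = 6*(-⅕) - 5*⅙ = -6/5 - ⅚ = -61/30 ≈ -2.0333)
E(b) = -8 - 3*b (E(b) = -3*(1 + b) - 5 = (-3 - 3*b) - 5 = -8 - 3*b)
(-66/3)*E(F) = (-66/3)*(-8 - 3*(-61/30)) = (-66*⅓)*(-8 + 61/10) = -22*(-19/10) = 209/5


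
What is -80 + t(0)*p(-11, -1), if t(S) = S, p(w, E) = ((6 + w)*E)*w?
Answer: -80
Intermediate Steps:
p(w, E) = E*w*(6 + w) (p(w, E) = (E*(6 + w))*w = E*w*(6 + w))
-80 + t(0)*p(-11, -1) = -80 + 0*(-1*(-11)*(6 - 11)) = -80 + 0*(-1*(-11)*(-5)) = -80 + 0*(-55) = -80 + 0 = -80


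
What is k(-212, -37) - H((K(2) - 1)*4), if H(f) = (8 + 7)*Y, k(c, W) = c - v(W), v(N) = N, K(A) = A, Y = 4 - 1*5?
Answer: -160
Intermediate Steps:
Y = -1 (Y = 4 - 5 = -1)
k(c, W) = c - W
H(f) = -15 (H(f) = (8 + 7)*(-1) = 15*(-1) = -15)
k(-212, -37) - H((K(2) - 1)*4) = (-212 - 1*(-37)) - 1*(-15) = (-212 + 37) + 15 = -175 + 15 = -160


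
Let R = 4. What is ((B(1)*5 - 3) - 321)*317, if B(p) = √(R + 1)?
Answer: -102708 + 1585*√5 ≈ -99164.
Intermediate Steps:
B(p) = √5 (B(p) = √(4 + 1) = √5)
((B(1)*5 - 3) - 321)*317 = ((√5*5 - 3) - 321)*317 = ((5*√5 - 3) - 321)*317 = ((-3 + 5*√5) - 321)*317 = (-324 + 5*√5)*317 = -102708 + 1585*√5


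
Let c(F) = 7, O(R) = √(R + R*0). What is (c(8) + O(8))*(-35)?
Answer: -245 - 70*√2 ≈ -344.00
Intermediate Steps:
O(R) = √R (O(R) = √(R + 0) = √R)
(c(8) + O(8))*(-35) = (7 + √8)*(-35) = (7 + 2*√2)*(-35) = -245 - 70*√2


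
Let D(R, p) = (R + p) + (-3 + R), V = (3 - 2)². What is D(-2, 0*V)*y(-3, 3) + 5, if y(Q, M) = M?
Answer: -16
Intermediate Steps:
V = 1 (V = 1² = 1)
D(R, p) = -3 + p + 2*R
D(-2, 0*V)*y(-3, 3) + 5 = (-3 + 0*1 + 2*(-2))*3 + 5 = (-3 + 0 - 4)*3 + 5 = -7*3 + 5 = -21 + 5 = -16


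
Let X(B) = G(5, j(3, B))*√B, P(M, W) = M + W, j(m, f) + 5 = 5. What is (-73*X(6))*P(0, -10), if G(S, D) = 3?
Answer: 2190*√6 ≈ 5364.4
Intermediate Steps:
j(m, f) = 0 (j(m, f) = -5 + 5 = 0)
X(B) = 3*√B
(-73*X(6))*P(0, -10) = (-219*√6)*(0 - 10) = -219*√6*(-10) = 2190*√6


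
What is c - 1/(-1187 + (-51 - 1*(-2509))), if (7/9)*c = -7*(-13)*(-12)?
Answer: -1784485/1271 ≈ -1404.0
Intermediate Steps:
c = -1404 (c = 9*(-7*(-13)*(-12))/7 = 9*(91*(-12))/7 = (9/7)*(-1092) = -1404)
c - 1/(-1187 + (-51 - 1*(-2509))) = -1404 - 1/(-1187 + (-51 - 1*(-2509))) = -1404 - 1/(-1187 + (-51 + 2509)) = -1404 - 1/(-1187 + 2458) = -1404 - 1/1271 = -1784485/1271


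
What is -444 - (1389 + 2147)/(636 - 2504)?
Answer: -206464/467 ≈ -442.11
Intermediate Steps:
-444 - (1389 + 2147)/(636 - 2504) = -444 - 3536/(-1868) = -444 - 3536*(-1)/1868 = -444 - 1*(-884/467) = -444 + 884/467 = -206464/467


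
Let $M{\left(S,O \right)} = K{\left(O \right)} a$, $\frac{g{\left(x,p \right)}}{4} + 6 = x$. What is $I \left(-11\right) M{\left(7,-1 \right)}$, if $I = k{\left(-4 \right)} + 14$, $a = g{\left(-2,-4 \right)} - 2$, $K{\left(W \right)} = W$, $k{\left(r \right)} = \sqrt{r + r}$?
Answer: $-5236 - 748 i \sqrt{2} \approx -5236.0 - 1057.8 i$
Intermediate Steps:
$g{\left(x,p \right)} = -24 + 4 x$
$k{\left(r \right)} = \sqrt{2} \sqrt{r}$ ($k{\left(r \right)} = \sqrt{2 r} = \sqrt{2} \sqrt{r}$)
$a = -34$ ($a = \left(-24 + 4 \left(-2\right)\right) - 2 = \left(-24 - 8\right) - 2 = -32 - 2 = -34$)
$I = 14 + 2 i \sqrt{2}$ ($I = \sqrt{2} \sqrt{-4} + 14 = \sqrt{2} \cdot 2 i + 14 = 2 i \sqrt{2} + 14 = 14 + 2 i \sqrt{2} \approx 14.0 + 2.8284 i$)
$M{\left(S,O \right)} = - 34 O$ ($M{\left(S,O \right)} = O \left(-34\right) = - 34 O$)
$I \left(-11\right) M{\left(7,-1 \right)} = \left(14 + 2 i \sqrt{2}\right) \left(-11\right) \left(\left(-34\right) \left(-1\right)\right) = \left(-154 - 22 i \sqrt{2}\right) 34 = -5236 - 748 i \sqrt{2}$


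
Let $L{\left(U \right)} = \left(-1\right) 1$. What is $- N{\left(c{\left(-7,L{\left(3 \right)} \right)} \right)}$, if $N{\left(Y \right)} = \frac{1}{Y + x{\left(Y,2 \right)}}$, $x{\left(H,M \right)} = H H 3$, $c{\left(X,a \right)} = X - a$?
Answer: $- \frac{1}{102} \approx -0.0098039$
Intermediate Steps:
$L{\left(U \right)} = -1$
$x{\left(H,M \right)} = 3 H^{2}$ ($x{\left(H,M \right)} = H^{2} \cdot 3 = 3 H^{2}$)
$N{\left(Y \right)} = \frac{1}{Y + 3 Y^{2}}$
$- N{\left(c{\left(-7,L{\left(3 \right)} \right)} \right)} = - \frac{1}{\left(-7 - -1\right) \left(1 + 3 \left(-7 - -1\right)\right)} = - \frac{1}{\left(-7 + 1\right) \left(1 + 3 \left(-7 + 1\right)\right)} = - \frac{1}{\left(-6\right) \left(1 + 3 \left(-6\right)\right)} = - \frac{-1}{6 \left(1 - 18\right)} = - \frac{-1}{6 \left(-17\right)} = - \frac{\left(-1\right) \left(-1\right)}{6 \cdot 17} = \left(-1\right) \frac{1}{102} = - \frac{1}{102}$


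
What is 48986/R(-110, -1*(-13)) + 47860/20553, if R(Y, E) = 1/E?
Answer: 13088568214/20553 ≈ 6.3682e+5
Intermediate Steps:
48986/R(-110, -1*(-13)) + 47860/20553 = 48986/(1/(-1*(-13))) + 47860/20553 = 48986/(1/13) + 47860*(1/20553) = 48986/(1/13) + 47860/20553 = 48986*13 + 47860/20553 = 636818 + 47860/20553 = 13088568214/20553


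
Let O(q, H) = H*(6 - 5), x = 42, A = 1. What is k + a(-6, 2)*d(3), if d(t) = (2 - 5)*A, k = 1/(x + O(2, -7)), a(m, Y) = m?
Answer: 631/35 ≈ 18.029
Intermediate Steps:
O(q, H) = H (O(q, H) = H*1 = H)
k = 1/35 (k = 1/(42 - 7) = 1/35 ≈ 0.028571)
d(t) = -3 (d(t) = (2 - 5)*1 = -3*1 = -3)
k + a(-6, 2)*d(3) = 1/35 - 6*(-3) = 1/35 + 18 = 631/35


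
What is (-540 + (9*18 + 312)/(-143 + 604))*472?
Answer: -117275952/461 ≈ -2.5439e+5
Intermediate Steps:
(-540 + (9*18 + 312)/(-143 + 604))*472 = (-540 + (162 + 312)/461)*472 = (-540 + 474*(1/461))*472 = (-540 + 474/461)*472 = -248466/461*472 = -117275952/461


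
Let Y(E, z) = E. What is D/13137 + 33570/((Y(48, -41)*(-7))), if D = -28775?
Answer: -75112915/735672 ≈ -102.10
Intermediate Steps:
D/13137 + 33570/((Y(48, -41)*(-7))) = -28775/13137 + 33570/((48*(-7))) = -28775*1/13137 + 33570/(-336) = -28775/13137 + 33570*(-1/336) = -28775/13137 - 5595/56 = -75112915/735672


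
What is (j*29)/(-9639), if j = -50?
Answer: 1450/9639 ≈ 0.15043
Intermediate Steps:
(j*29)/(-9639) = -50*29/(-9639) = -1450*(-1/9639) = 1450/9639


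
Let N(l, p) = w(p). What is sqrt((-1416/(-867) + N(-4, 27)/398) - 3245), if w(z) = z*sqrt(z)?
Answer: sqrt(-148477296532 + 9316782*sqrt(3))/6766 ≈ 56.947*I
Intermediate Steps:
w(z) = z**(3/2)
N(l, p) = p**(3/2)
sqrt((-1416/(-867) + N(-4, 27)/398) - 3245) = sqrt((-1416/(-867) + 27**(3/2)/398) - 3245) = sqrt((-1416*(-1/867) + (81*sqrt(3))*(1/398)) - 3245) = sqrt((472/289 + 81*sqrt(3)/398) - 3245) = sqrt(-937333/289 + 81*sqrt(3)/398)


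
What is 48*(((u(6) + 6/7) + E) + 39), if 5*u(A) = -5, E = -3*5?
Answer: 8016/7 ≈ 1145.1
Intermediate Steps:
E = -15
u(A) = -1 (u(A) = (⅕)*(-5) = -1)
48*(((u(6) + 6/7) + E) + 39) = 48*(((-1 + 6/7) - 15) + 39) = 48*((-⅐ - 15) + 39) = 48*(-106/7 + 39) = 48*(167/7) = 8016/7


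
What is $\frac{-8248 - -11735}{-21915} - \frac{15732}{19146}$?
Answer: $- \frac{68588147}{69930765} \approx -0.9808$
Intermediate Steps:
$\frac{-8248 - -11735}{-21915} - \frac{15732}{19146} = \left(-8248 + 11735\right) \left(- \frac{1}{21915}\right) - \frac{2622}{3191} = 3487 \left(- \frac{1}{21915}\right) - \frac{2622}{3191} = - \frac{3487}{21915} - \frac{2622}{3191} = - \frac{68588147}{69930765}$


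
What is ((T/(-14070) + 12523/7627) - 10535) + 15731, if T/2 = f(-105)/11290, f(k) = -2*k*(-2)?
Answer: 14993356004479/2884645805 ≈ 5197.6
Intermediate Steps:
f(k) = 4*k
T = -84/1129 (T = 2*((4*(-105))/11290) = 2*(-420*1/11290) = 2*(-42/1129) = -84/1129 ≈ -0.074402)
((T/(-14070) + 12523/7627) - 10535) + 15731 = ((-84/1129/(-14070) + 12523/7627) - 10535) + 15731 = ((-84/1129*(-1/14070) + 12523*(1/7627)) - 10535) + 15731 = ((2/378215 + 12523/7627) - 10535) + 15731 = (4736401699/2884645805 - 10535) + 15731 = -30385007153976/2884645805 + 15731 = 14993356004479/2884645805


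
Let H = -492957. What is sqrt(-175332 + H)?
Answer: I*sqrt(668289) ≈ 817.49*I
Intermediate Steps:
sqrt(-175332 + H) = sqrt(-175332 - 492957) = sqrt(-668289) = I*sqrt(668289)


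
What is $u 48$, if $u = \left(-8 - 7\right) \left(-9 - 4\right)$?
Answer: $9360$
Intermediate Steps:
$u = 195$ ($u = \left(-15\right) \left(-13\right) = 195$)
$u 48 = 195 \cdot 48 = 9360$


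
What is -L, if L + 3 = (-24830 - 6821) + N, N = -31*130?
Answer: 35684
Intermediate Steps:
N = -4030
L = -35684 (L = -3 + ((-24830 - 6821) - 4030) = -3 + (-31651 - 4030) = -3 - 35681 = -35684)
-L = -1*(-35684) = 35684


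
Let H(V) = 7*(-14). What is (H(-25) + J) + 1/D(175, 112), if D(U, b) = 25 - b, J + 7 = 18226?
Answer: 1576526/87 ≈ 18121.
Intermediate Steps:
J = 18219 (J = -7 + 18226 = 18219)
H(V) = -98
(H(-25) + J) + 1/D(175, 112) = (-98 + 18219) + 1/(25 - 1*112) = 18121 + 1/(25 - 112) = 18121 + 1/(-87) = 18121 - 1/87 = 1576526/87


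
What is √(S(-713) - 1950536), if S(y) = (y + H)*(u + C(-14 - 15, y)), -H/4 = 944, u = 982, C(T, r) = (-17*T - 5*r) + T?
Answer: I*√24444915 ≈ 4944.2*I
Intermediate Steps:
C(T, r) = -16*T - 5*r
H = -3776 (H = -4*944 = -3776)
S(y) = (-3776 + y)*(1446 - 5*y) (S(y) = (y - 3776)*(982 + (-16*(-14 - 15) - 5*y)) = (-3776 + y)*(982 + (-16*(-29) - 5*y)) = (-3776 + y)*(982 + (464 - 5*y)) = (-3776 + y)*(1446 - 5*y))
√(S(-713) - 1950536) = √((-5460096 - 5*(-713)² + 20326*(-713)) - 1950536) = √((-5460096 - 5*508369 - 14492438) - 1950536) = √((-5460096 - 2541845 - 14492438) - 1950536) = √(-22494379 - 1950536) = √(-24444915) = I*√24444915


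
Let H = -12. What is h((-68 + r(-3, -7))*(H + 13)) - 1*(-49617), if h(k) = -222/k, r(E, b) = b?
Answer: 1240499/25 ≈ 49620.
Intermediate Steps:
h((-68 + r(-3, -7))*(H + 13)) - 1*(-49617) = -222*1/((-68 - 7)*(-12 + 13)) - 1*(-49617) = -222/((-75*1)) + 49617 = -222/(-75) + 49617 = -222*(-1/75) + 49617 = 74/25 + 49617 = 1240499/25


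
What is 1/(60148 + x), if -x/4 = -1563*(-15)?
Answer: -1/33632 ≈ -2.9734e-5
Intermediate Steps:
x = -93780 (x = -(-6252)*(-15) = -4*23445 = -93780)
1/(60148 + x) = 1/(60148 - 93780) = 1/(-33632) = -1/33632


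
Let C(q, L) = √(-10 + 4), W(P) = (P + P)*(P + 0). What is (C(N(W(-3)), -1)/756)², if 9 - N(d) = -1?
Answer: -1/95256 ≈ -1.0498e-5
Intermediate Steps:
W(P) = 2*P² (W(P) = (2*P)*P = 2*P²)
N(d) = 10 (N(d) = 9 - 1*(-1) = 9 + 1 = 10)
C(q, L) = I*√6 (C(q, L) = √(-6) = I*√6)
(C(N(W(-3)), -1)/756)² = ((I*√6)/756)² = ((I*√6)*(1/756))² = (I*√6/756)² = -1/95256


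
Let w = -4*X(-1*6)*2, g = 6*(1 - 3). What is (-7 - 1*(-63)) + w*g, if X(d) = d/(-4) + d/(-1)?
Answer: 776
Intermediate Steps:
X(d) = -5*d/4 (X(d) = d*(-1/4) + d*(-1) = -d/4 - d = -5*d/4)
g = -12 (g = 6*(-2) = -12)
w = -60 (w = -(-5)*(-1*6)*2 = -(-5)*(-6)*2 = -4*15/2*2 = -30*2 = -60)
(-7 - 1*(-63)) + w*g = (-7 - 1*(-63)) - 60*(-12) = (-7 + 63) + 720 = 56 + 720 = 776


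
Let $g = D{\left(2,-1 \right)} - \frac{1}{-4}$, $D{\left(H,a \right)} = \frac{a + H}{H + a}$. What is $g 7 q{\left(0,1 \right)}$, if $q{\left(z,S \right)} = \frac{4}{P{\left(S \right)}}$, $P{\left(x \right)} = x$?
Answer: $35$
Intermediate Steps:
$D{\left(H,a \right)} = 1$ ($D{\left(H,a \right)} = \frac{H + a}{H + a} = 1$)
$q{\left(z,S \right)} = \frac{4}{S}$
$g = \frac{5}{4}$ ($g = 1 - \frac{1}{-4} = 1 - - \frac{1}{4} = 1 + \frac{1}{4} = \frac{5}{4} \approx 1.25$)
$g 7 q{\left(0,1 \right)} = \frac{5}{4} \cdot 7 \cdot \frac{4}{1} = \frac{35 \cdot 4 \cdot 1}{4} = \frac{35}{4} \cdot 4 = 35$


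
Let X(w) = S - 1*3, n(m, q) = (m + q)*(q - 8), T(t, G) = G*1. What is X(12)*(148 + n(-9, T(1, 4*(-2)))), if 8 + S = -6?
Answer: -7140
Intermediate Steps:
T(t, G) = G
S = -14 (S = -8 - 6 = -14)
n(m, q) = (-8 + q)*(m + q) (n(m, q) = (m + q)*(-8 + q) = (-8 + q)*(m + q))
X(w) = -17 (X(w) = -14 - 1*3 = -14 - 3 = -17)
X(12)*(148 + n(-9, T(1, 4*(-2)))) = -17*(148 + ((4*(-2))² - 8*(-9) - 32*(-2) - 36*(-2))) = -17*(148 + ((-8)² + 72 - 8*(-8) - 9*(-8))) = -17*(148 + (64 + 72 + 64 + 72)) = -17*(148 + 272) = -17*420 = -7140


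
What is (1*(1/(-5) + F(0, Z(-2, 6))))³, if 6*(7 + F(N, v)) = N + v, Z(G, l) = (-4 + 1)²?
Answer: -185193/1000 ≈ -185.19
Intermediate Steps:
Z(G, l) = 9 (Z(G, l) = (-3)² = 9)
F(N, v) = -7 + N/6 + v/6 (F(N, v) = -7 + (N + v)/6 = -7 + (N/6 + v/6) = -7 + N/6 + v/6)
(1*(1/(-5) + F(0, Z(-2, 6))))³ = (1*(1/(-5) + (-7 + (⅙)*0 + (⅙)*9)))³ = (1*(-⅕ + (-7 + 0 + 3/2)))³ = (1*(-⅕ - 11/2))³ = (1*(-57/10))³ = (-57/10)³ = -185193/1000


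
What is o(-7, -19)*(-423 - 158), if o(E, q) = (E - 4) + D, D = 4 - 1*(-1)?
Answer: 3486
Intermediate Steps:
D = 5 (D = 4 + 1 = 5)
o(E, q) = 1 + E (o(E, q) = (E - 4) + 5 = (-4 + E) + 5 = 1 + E)
o(-7, -19)*(-423 - 158) = (1 - 7)*(-423 - 158) = -6*(-581) = 3486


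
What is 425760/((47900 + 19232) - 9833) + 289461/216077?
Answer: 108582769359/12380996023 ≈ 8.7701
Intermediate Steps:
425760/((47900 + 19232) - 9833) + 289461/216077 = 425760/(67132 - 9833) + 289461*(1/216077) = 425760/57299 + 289461/216077 = 108582769359/12380996023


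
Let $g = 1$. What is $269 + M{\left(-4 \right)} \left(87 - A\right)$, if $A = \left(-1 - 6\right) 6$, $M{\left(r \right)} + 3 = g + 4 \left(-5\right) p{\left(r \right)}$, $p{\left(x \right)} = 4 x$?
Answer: $41291$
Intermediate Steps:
$M{\left(r \right)} = -2 - 80 r$ ($M{\left(r \right)} = -3 + \left(1 + 4 \left(-5\right) 4 r\right) = -3 - \left(-1 + 20 \cdot 4 r\right) = -3 - \left(-1 + 80 r\right) = -2 - 80 r$)
$A = -42$ ($A = \left(-7\right) 6 = -42$)
$269 + M{\left(-4 \right)} \left(87 - A\right) = 269 + \left(-2 - -320\right) \left(87 - -42\right) = 269 + \left(-2 + 320\right) \left(87 + 42\right) = 269 + 318 \cdot 129 = 269 + 41022 = 41291$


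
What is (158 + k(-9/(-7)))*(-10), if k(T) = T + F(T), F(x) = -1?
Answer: -11080/7 ≈ -1582.9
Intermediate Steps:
k(T) = -1 + T (k(T) = T - 1 = -1 + T)
(158 + k(-9/(-7)))*(-10) = (158 + (-1 - 9/(-7)))*(-10) = (158 + (-1 - 9*(-1/7)))*(-10) = (158 + (-1 + 9/7))*(-10) = (158 + 2/7)*(-10) = (1108/7)*(-10) = -11080/7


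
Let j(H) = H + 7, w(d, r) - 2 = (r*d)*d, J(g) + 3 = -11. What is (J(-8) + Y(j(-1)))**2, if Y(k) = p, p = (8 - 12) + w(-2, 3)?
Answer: 16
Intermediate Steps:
J(g) = -14 (J(g) = -3 - 11 = -14)
w(d, r) = 2 + r*d**2 (w(d, r) = 2 + (r*d)*d = 2 + (d*r)*d = 2 + r*d**2)
j(H) = 7 + H
p = 10 (p = (8 - 12) + (2 + 3*(-2)**2) = -4 + (2 + 3*4) = -4 + (2 + 12) = -4 + 14 = 10)
Y(k) = 10
(J(-8) + Y(j(-1)))**2 = (-14 + 10)**2 = (-4)**2 = 16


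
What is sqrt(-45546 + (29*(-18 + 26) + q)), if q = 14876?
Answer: 3*I*sqrt(3382) ≈ 174.46*I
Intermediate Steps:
sqrt(-45546 + (29*(-18 + 26) + q)) = sqrt(-45546 + (29*(-18 + 26) + 14876)) = sqrt(-45546 + (29*8 + 14876)) = sqrt(-45546 + (232 + 14876)) = sqrt(-45546 + 15108) = sqrt(-30438) = 3*I*sqrt(3382)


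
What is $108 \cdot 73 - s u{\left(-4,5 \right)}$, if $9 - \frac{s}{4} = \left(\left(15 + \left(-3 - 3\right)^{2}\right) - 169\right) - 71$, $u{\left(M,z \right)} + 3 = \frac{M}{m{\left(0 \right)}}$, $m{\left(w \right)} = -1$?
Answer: $7092$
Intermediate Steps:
$u{\left(M,z \right)} = -3 - M$ ($u{\left(M,z \right)} = -3 + \frac{M}{-1} = -3 + M \left(-1\right) = -3 - M$)
$s = 792$ ($s = 36 - 4 \left(\left(\left(15 + \left(-3 - 3\right)^{2}\right) - 169\right) - 71\right) = 36 - 4 \left(\left(\left(15 + \left(-6\right)^{2}\right) - 169\right) - 71\right) = 36 - 4 \left(\left(\left(15 + 36\right) - 169\right) - 71\right) = 36 - 4 \left(\left(51 - 169\right) - 71\right) = 36 - 4 \left(-118 - 71\right) = 36 - -756 = 36 + 756 = 792$)
$108 \cdot 73 - s u{\left(-4,5 \right)} = 108 \cdot 73 - 792 \left(-3 - -4\right) = 7884 - 792 \left(-3 + 4\right) = 7884 - 792 \cdot 1 = 7884 - 792 = 7092$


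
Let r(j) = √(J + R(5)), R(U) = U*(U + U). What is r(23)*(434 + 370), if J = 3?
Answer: 804*√53 ≈ 5853.2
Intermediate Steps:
R(U) = 2*U² (R(U) = U*(2*U) = 2*U²)
r(j) = √53 (r(j) = √(3 + 2*5²) = √(3 + 2*25) = √(3 + 50) = √53)
r(23)*(434 + 370) = √53*(434 + 370) = √53*804 = 804*√53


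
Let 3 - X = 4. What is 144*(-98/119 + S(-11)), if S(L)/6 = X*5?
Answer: -75456/17 ≈ -4438.6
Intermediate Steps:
X = -1 (X = 3 - 1*4 = 3 - 4 = -1)
S(L) = -30 (S(L) = 6*(-1*5) = 6*(-5) = -30)
144*(-98/119 + S(-11)) = 144*(-98/119 - 30) = 144*(-98*1/119 - 30) = 144*(-14/17 - 30) = 144*(-524/17) = -75456/17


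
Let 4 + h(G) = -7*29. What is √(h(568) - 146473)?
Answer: 2*I*√36670 ≈ 382.99*I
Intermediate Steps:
h(G) = -207 (h(G) = -4 - 7*29 = -4 - 203 = -207)
√(h(568) - 146473) = √(-207 - 146473) = √(-146680) = 2*I*√36670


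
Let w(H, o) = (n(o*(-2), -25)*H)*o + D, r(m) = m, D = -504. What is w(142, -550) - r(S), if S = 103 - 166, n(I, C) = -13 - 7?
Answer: 1561559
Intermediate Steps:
n(I, C) = -20
S = -63
w(H, o) = -504 - 20*H*o (w(H, o) = (-20*H)*o - 504 = -20*H*o - 504 = -504 - 20*H*o)
w(142, -550) - r(S) = (-504 - 20*142*(-550)) - 1*(-63) = (-504 + 1562000) + 63 = 1561496 + 63 = 1561559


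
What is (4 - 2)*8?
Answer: 16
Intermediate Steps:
(4 - 2)*8 = 2*8 = 16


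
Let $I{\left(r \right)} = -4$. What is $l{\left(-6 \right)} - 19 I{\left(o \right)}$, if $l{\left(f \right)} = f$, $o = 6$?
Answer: $70$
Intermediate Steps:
$l{\left(-6 \right)} - 19 I{\left(o \right)} = -6 - -76 = -6 + 76 = 70$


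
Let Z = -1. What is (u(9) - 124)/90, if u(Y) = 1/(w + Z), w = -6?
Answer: -869/630 ≈ -1.3794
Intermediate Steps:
u(Y) = -⅐ (u(Y) = 1/(-6 - 1) = 1/(-7) = -⅐)
(u(9) - 124)/90 = (-⅐ - 124)/90 = (1/90)*(-869/7) = -869/630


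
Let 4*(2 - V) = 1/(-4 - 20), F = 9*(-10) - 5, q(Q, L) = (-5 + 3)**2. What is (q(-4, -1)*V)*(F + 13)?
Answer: -7913/12 ≈ -659.42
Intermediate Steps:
q(Q, L) = 4 (q(Q, L) = (-2)**2 = 4)
F = -95 (F = -90 - 5 = -95)
V = 193/96 (V = 2 - 1/(4*(-4 - 20)) = 2 - 1/4/(-24) = 2 - 1/4*(-1/24) = 2 + 1/96 = 193/96 ≈ 2.0104)
(q(-4, -1)*V)*(F + 13) = (4*(193/96))*(-95 + 13) = (193/24)*(-82) = -7913/12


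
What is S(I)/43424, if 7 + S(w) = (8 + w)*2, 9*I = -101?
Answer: -121/390816 ≈ -0.00030961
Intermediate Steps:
I = -101/9 (I = (⅑)*(-101) = -101/9 ≈ -11.222)
S(w) = 9 + 2*w (S(w) = -7 + (8 + w)*2 = -7 + (16 + 2*w) = 9 + 2*w)
S(I)/43424 = (9 + 2*(-101/9))/43424 = (9 - 202/9)*(1/43424) = -121/9*1/43424 = -121/390816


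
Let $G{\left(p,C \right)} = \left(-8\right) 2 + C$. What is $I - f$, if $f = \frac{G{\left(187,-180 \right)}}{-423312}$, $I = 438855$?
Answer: $\frac{46443146891}{105828} \approx 4.3886 \cdot 10^{5}$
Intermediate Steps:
$G{\left(p,C \right)} = -16 + C$
$f = \frac{49}{105828}$ ($f = \frac{-16 - 180}{-423312} = \left(-196\right) \left(- \frac{1}{423312}\right) = \frac{49}{105828} \approx 0.00046302$)
$I - f = 438855 - \frac{49}{105828} = \frac{46443146891}{105828}$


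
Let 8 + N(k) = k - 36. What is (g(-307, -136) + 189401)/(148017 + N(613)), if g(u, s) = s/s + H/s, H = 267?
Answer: 25758405/20207696 ≈ 1.2747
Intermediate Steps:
N(k) = -44 + k (N(k) = -8 + (k - 36) = -8 + (-36 + k) = -44 + k)
g(u, s) = 1 + 267/s (g(u, s) = s/s + 267/s = 1 + 267/s)
(g(-307, -136) + 189401)/(148017 + N(613)) = ((267 - 136)/(-136) + 189401)/(148017 + (-44 + 613)) = (-1/136*131 + 189401)/(148017 + 569) = (-131/136 + 189401)/148586 = (25758405/136)*(1/148586) = 25758405/20207696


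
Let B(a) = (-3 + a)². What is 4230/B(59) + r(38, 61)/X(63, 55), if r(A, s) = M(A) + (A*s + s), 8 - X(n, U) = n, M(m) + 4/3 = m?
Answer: -11014321/258720 ≈ -42.572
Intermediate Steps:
M(m) = -4/3 + m
X(n, U) = 8 - n
r(A, s) = -4/3 + A + s + A*s (r(A, s) = (-4/3 + A) + (A*s + s) = (-4/3 + A) + (s + A*s) = -4/3 + A + s + A*s)
4230/B(59) + r(38, 61)/X(63, 55) = 4230/((-3 + 59)²) + (-4/3 + 38 + 61 + 38*61)/(8 - 1*63) = 4230/(56²) + (-4/3 + 38 + 61 + 2318)/(8 - 63) = 4230/3136 + (7247/3)/(-55) = 4230*(1/3136) + (7247/3)*(-1/55) = 2115/1568 - 7247/165 = -11014321/258720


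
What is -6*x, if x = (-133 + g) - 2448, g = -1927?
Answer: 27048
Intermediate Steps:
x = -4508 (x = (-133 - 1927) - 2448 = -2060 - 2448 = -4508)
-6*x = -6*(-4508) = 27048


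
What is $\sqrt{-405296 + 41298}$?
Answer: $i \sqrt{363998} \approx 603.32 i$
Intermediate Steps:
$\sqrt{-405296 + 41298} = \sqrt{-363998} = i \sqrt{363998}$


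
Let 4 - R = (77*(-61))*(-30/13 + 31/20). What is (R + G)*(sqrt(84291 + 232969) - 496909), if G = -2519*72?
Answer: 23891359377641/260 - 48079949*sqrt(79315)/130 ≈ 9.1786e+10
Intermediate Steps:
G = -181368
R = -924269/260 (R = 4 - 77*(-61)*(-30/13 + 31/20) = 4 - (-4697)*(-30*1/13 + 31*(1/20)) = 4 - (-4697)*(-30/13 + 31/20) = 4 - (-4697)*(-197)/260 = 4 - 1*925309/260 = 4 - 925309/260 = -924269/260 ≈ -3554.9)
(R + G)*(sqrt(84291 + 232969) - 496909) = (-924269/260 - 181368)*(sqrt(84291 + 232969) - 496909) = -48079949*(sqrt(317260) - 496909)/260 = -48079949*(2*sqrt(79315) - 496909)/260 = -48079949*(-496909 + 2*sqrt(79315))/260 = 23891359377641/260 - 48079949*sqrt(79315)/130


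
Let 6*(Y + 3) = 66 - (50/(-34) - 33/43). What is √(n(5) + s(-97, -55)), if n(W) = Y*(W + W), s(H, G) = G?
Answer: √138169965/2193 ≈ 5.3600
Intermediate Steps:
Y = 18362/2193 (Y = -3 + (66 - (50/(-34) - 33/43))/6 = -3 + (66 - (50*(-1/34) - 33*1/43))/6 = -3 + (66 - (-25/17 - 33/43))/6 = -3 + (66 - 1*(-1636/731))/6 = -3 + (66 + 1636/731)/6 = -3 + (⅙)*(49882/731) = -3 + 24941/2193 = 18362/2193 ≈ 8.3730)
n(W) = 36724*W/2193 (n(W) = 18362*(W + W)/2193 = 18362*(2*W)/2193 = 36724*W/2193)
√(n(5) + s(-97, -55)) = √((36724/2193)*5 - 55) = √(183620/2193 - 55) = √(63005/2193) = √138169965/2193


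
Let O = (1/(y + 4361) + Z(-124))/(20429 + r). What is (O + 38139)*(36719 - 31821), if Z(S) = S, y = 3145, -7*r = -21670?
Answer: 115448683375154869/618017769 ≈ 1.8680e+8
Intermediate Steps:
r = 21670/7 (r = -1/7*(-21670) = 21670/7 ≈ 3095.7)
O = -6515201/1236035538 (O = (1/(3145 + 4361) - 124)/(20429 + 21670/7) = (1/7506 - 124)/(164673/7) = (1/7506 - 124)*(7/164673) = -930743/7506*7/164673 = -6515201/1236035538 ≈ -0.0052710)
(O + 38139)*(36719 - 31821) = (-6515201/1236035538 + 38139)*(36719 - 31821) = (47141152868581/1236035538)*4898 = 115448683375154869/618017769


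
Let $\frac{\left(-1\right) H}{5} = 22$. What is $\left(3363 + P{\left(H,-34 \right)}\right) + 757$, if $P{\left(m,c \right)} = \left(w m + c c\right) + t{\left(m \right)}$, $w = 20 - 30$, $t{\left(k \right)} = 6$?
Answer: $6382$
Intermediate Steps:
$H = -110$ ($H = \left(-5\right) 22 = -110$)
$w = -10$ ($w = 20 - 30 = -10$)
$P{\left(m,c \right)} = 6 + c^{2} - 10 m$ ($P{\left(m,c \right)} = \left(- 10 m + c c\right) + 6 = \left(- 10 m + c^{2}\right) + 6 = \left(c^{2} - 10 m\right) + 6 = 6 + c^{2} - 10 m$)
$\left(3363 + P{\left(H,-34 \right)}\right) + 757 = \left(3363 + \left(6 + \left(-34\right)^{2} - -1100\right)\right) + 757 = \left(3363 + \left(6 + 1156 + 1100\right)\right) + 757 = \left(3363 + 2262\right) + 757 = 5625 + 757 = 6382$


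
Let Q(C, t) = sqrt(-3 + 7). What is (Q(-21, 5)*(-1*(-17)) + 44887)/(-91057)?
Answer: -44921/91057 ≈ -0.49333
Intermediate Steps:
Q(C, t) = 2 (Q(C, t) = sqrt(4) = 2)
(Q(-21, 5)*(-1*(-17)) + 44887)/(-91057) = (2*(-1*(-17)) + 44887)/(-91057) = (2*17 + 44887)*(-1/91057) = (34 + 44887)*(-1/91057) = 44921*(-1/91057) = -44921/91057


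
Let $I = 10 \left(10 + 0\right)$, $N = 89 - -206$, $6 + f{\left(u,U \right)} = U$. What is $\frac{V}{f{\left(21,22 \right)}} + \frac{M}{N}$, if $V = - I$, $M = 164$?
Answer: $- \frac{6719}{1180} \approx -5.6941$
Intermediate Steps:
$f{\left(u,U \right)} = -6 + U$
$N = 295$ ($N = 89 + 206 = 295$)
$I = 100$ ($I = 10 \cdot 10 = 100$)
$V = -100$ ($V = \left(-1\right) 100 = -100$)
$\frac{V}{f{\left(21,22 \right)}} + \frac{M}{N} = - \frac{100}{-6 + 22} + \frac{164}{295} = - \frac{100}{16} + 164 \cdot \frac{1}{295} = \left(-100\right) \frac{1}{16} + \frac{164}{295} = - \frac{25}{4} + \frac{164}{295} = - \frac{6719}{1180}$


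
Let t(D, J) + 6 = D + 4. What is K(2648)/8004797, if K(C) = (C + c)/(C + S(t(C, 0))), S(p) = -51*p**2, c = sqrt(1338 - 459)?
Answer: -662/714557145563249 - sqrt(879)/2858228582252996 ≈ -9.3682e-13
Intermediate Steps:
t(D, J) = -2 + D (t(D, J) = -6 + (D + 4) = -6 + (4 + D) = -2 + D)
c = sqrt(879) ≈ 29.648
K(C) = (C + sqrt(879))/(C - 51*(-2 + C)**2)
K(2648)/8004797 = ((2648 + sqrt(879))/(2648 - 51*(-2 + 2648)**2))/8004797 = ((2648 + sqrt(879))/(2648 - 51*2646**2))*(1/8004797) = ((2648 + sqrt(879))/(2648 - 51*7001316))*(1/8004797) = ((2648 + sqrt(879))/(2648 - 357067116))*(1/8004797) = ((2648 + sqrt(879))/(-357064468))*(1/8004797) = -(2648 + sqrt(879))/357064468*(1/8004797) = (-662/89266117 - sqrt(879)/357064468)*(1/8004797) = -662/714557145563249 - sqrt(879)/2858228582252996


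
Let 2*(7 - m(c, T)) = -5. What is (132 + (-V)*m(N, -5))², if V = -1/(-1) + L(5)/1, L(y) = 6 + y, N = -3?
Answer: 324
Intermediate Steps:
m(c, T) = 19/2 (m(c, T) = 7 - ½*(-5) = 7 + 5/2 = 19/2)
V = 12 (V = -1/(-1) + (6 + 5)/1 = -1*(-1) + 11*1 = 1 + 11 = 12)
(132 + (-V)*m(N, -5))² = (132 - 1*12*(19/2))² = (132 - 12*19/2)² = (132 - 114)² = 18² = 324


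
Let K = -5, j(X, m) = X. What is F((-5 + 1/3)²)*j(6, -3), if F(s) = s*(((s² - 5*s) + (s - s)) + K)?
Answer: 11442872/243 ≈ 47090.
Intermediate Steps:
F(s) = s*(-5 + s² - 5*s) (F(s) = s*(((s² - 5*s) + (s - s)) - 5) = s*(((s² - 5*s) + 0) - 5) = s*((s² - 5*s) - 5) = s*(-5 + s² - 5*s))
F((-5 + 1/3)²)*j(6, -3) = ((-5 + 1/3)²*(-5 + ((-5 + 1/3)²)² - 5*(-5 + 1/3)²))*6 = ((-5 + ⅓)²*(-5 + ((-5 + ⅓)²)² - 5*(-5 + ⅓)²))*6 = ((-14/3)²*(-5 + ((-14/3)²)² - 5*(-14/3)²))*6 = (196*(-5 + (196/9)² - 5*196/9)/9)*6 = (196*(-5 + 38416/81 - 980/9)/9)*6 = ((196/9)*(29191/81))*6 = (5721436/729)*6 = 11442872/243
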